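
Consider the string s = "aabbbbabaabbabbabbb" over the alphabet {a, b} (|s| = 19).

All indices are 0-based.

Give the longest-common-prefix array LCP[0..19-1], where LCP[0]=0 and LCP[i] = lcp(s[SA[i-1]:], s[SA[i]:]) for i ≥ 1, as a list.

rank | idx | suffix
   0 |   8 | aabbabbabbb
   1 |   0 | aabbbbabaabbabbabbb
   2 |   6 | abaabbabbabbb
   3 |   9 | abbabbabbb
   4 |  12 | abbabbb
   5 |  15 | abbb
   6 |   1 | abbbbabaabbabbabbb
   7 |  18 | b
   8 |   7 | baabbabbabbb
   9 |   5 | babaabbabbabbb
  10 |  11 | babbabbb
  11 |  14 | babbb
  12 |  17 | bb
  13 |   4 | bbabaabbabbabbb
  14 |  10 | bbabbabbb
  15 |  13 | bbabbb
  16 |  16 | bbb
  17 |   3 | bbbabaabbabbabbb
  18 |   2 | bbbbabaabbabbabbb

SA = [8, 0, 6, 9, 12, 15, 1, 18, 7, 5, 11, 14, 17, 4, 10, 13, 16, 3, 2]
i: (SA[i-1],SA[i]) lcp shared
  1: (8,0) 4 'aabb'
  2: (0,6) 1 'a'
  3: (6,9) 2 'ab'
  4: (9,12) 6 'abbabb'
  5: (12,15) 3 'abb'
  6: (15,1) 4 'abbb'
  7: (1,18) 0 ''
  8: (18,7) 1 'b'
  9: (7,5) 2 'ba'
  10: (5,11) 3 'bab'
  11: (11,14) 4 'babb'
  12: (14,17) 1 'b'
  13: (17,4) 2 'bb'
  14: (4,10) 4 'bbab'
  15: (10,13) 5 'bbabb'
  16: (13,16) 2 'bb'
  17: (16,3) 3 'bbb'
  18: (3,2) 3 'bbb'

[0, 4, 1, 2, 6, 3, 4, 0, 1, 2, 3, 4, 1, 2, 4, 5, 2, 3, 3]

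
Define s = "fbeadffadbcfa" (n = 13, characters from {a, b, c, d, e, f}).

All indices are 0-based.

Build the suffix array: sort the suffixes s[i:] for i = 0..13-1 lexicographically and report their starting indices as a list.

sorted suffixes:
  #0 SA[0]=12  'a'
  #1 SA[1]=7  'adbcfa'
  #2 SA[2]=3  'adffadbcfa'
  #3 SA[3]=9  'bcfa'
  #4 SA[4]=1  'beadffadbcfa'
  #5 SA[5]=10  'cfa'
  #6 SA[6]=8  'dbcfa'
  #7 SA[7]=4  'dffadbcfa'
  #8 SA[8]=2  'eadffadbcfa'
  #9 SA[9]=11  'fa'
  #10 SA[10]=6  'fadbcfa'
  #11 SA[11]=0  'fbeadffadbcfa'
  #12 SA[12]=5  'ffadbcfa'

[12, 7, 3, 9, 1, 10, 8, 4, 2, 11, 6, 0, 5]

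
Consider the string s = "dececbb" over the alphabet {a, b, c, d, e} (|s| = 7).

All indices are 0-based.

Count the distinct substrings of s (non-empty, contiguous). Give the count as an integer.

rank→(start, suffix):
  0 → (6, 'b')
  1 → (5, 'bb')
  2 → (4, 'cbb')
  3 → (2, 'cecbb')
  4 → (0, 'dececbb')
  5 → (3, 'ecbb')
  6 → (1, 'ececbb')

SA = [6, 5, 4, 2, 0, 3, 1]
[i] adj suffixes → lcp
  [1] 6/5 → 1 ('b')
  [2] 5/4 → 0 ('')
  [3] 4/2 → 1 ('c')
  [4] 2/0 → 0 ('')
  [5] 0/3 → 0 ('')
  [6] 3/1 → 2 ('ec')

n(n+1)/2 = 7·8/2 = 28
Σ LCP = 0 + 1 + 0 + 1 + 0 + 0 + 2 = 4
distinct = 28 − 4 = 24

24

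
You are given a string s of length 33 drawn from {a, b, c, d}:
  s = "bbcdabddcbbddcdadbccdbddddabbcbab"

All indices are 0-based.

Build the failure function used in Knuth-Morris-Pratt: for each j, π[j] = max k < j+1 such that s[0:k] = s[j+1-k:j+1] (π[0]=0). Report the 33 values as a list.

π[0] = 0
j=1 s[j]='b': π[1]=1 (border 'b')
j=2 s[j]='c': k: 1→0; π[2]=0 (border '')
j=3 s[j]='d': π[3]=0 (border '')
j=4 s[j]='a': π[4]=0 (border '')
j=5 s[j]='b': π[5]=1 (border 'b')
j=6 s[j]='d': k: 1→0; π[6]=0 (border '')
j=7 s[j]='d': π[7]=0 (border '')
j=8 s[j]='c': π[8]=0 (border '')
j=9 s[j]='b': π[9]=1 (border 'b')
j=10 s[j]='b': π[10]=2 (border 'bb')
j=11 s[j]='d': k: 2→1→0; π[11]=0 (border '')
j=12 s[j]='d': π[12]=0 (border '')
j=13 s[j]='c': π[13]=0 (border '')
j=14 s[j]='d': π[14]=0 (border '')
j=15 s[j]='a': π[15]=0 (border '')
j=16 s[j]='d': π[16]=0 (border '')
j=17 s[j]='b': π[17]=1 (border 'b')
j=18 s[j]='c': k: 1→0; π[18]=0 (border '')
j=19 s[j]='c': π[19]=0 (border '')
j=20 s[j]='d': π[20]=0 (border '')
j=21 s[j]='b': π[21]=1 (border 'b')
j=22 s[j]='d': k: 1→0; π[22]=0 (border '')
j=23 s[j]='d': π[23]=0 (border '')
j=24 s[j]='d': π[24]=0 (border '')
j=25 s[j]='d': π[25]=0 (border '')
j=26 s[j]='a': π[26]=0 (border '')
j=27 s[j]='b': π[27]=1 (border 'b')
j=28 s[j]='b': π[28]=2 (border 'bb')
j=29 s[j]='c': π[29]=3 (border 'bbc')
j=30 s[j]='b': k: 3→0; π[30]=1 (border 'b')
j=31 s[j]='a': k: 1→0; π[31]=0 (border '')
j=32 s[j]='b': π[32]=1 (border 'b')

[0, 1, 0, 0, 0, 1, 0, 0, 0, 1, 2, 0, 0, 0, 0, 0, 0, 1, 0, 0, 0, 1, 0, 0, 0, 0, 0, 1, 2, 3, 1, 0, 1]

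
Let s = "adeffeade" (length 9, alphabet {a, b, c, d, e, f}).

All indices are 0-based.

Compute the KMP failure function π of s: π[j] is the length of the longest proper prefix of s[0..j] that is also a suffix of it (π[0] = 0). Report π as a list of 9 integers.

π[0] = 0
j=1 s[j]='d': π[1]=0 (border '')
j=2 s[j]='e': π[2]=0 (border '')
j=3 s[j]='f': π[3]=0 (border '')
j=4 s[j]='f': π[4]=0 (border '')
j=5 s[j]='e': π[5]=0 (border '')
j=6 s[j]='a': π[6]=1 (border 'a')
j=7 s[j]='d': π[7]=2 (border 'ad')
j=8 s[j]='e': π[8]=3 (border 'ade')

[0, 0, 0, 0, 0, 0, 1, 2, 3]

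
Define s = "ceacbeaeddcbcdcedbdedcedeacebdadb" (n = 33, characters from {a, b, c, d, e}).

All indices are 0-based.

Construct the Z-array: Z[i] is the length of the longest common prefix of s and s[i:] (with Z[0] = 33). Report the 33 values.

[33, 0, 0, 1, 0, 0, 0, 0, 0, 0, 1, 0, 1, 0, 2, 0, 0, 0, 0, 0, 0, 2, 0, 0, 0, 0, 2, 0, 0, 0, 0, 0, 0]

Z[0]=33
i=1: outside box; Z[1]=0
i=2: outside box; Z[2]=0
i=3: outside box; Z[3]=1 grow→box=[3,4)
i=4: outside box; Z[4]=0
i=5: outside box; Z[5]=0
i=6: outside box; Z[6]=0
i=7: outside box; Z[7]=0
i=8: outside box; Z[8]=0
i=9: outside box; Z[9]=0
i=10: outside box; Z[10]=1 grow→box=[10,11)
i=11: outside box; Z[11]=0
i=12: outside box; Z[12]=1 grow→box=[12,13)
i=13: outside box; Z[13]=0
i=14: outside box; Z[14]=2 grow→box=[14,16)
i=15: min(r-i=1, Z[1]=0)=0; Z[15]=0
i=16: outside box; Z[16]=0
i=17: outside box; Z[17]=0
i=18: outside box; Z[18]=0
i=19: outside box; Z[19]=0
i=20: outside box; Z[20]=0
i=21: outside box; Z[21]=2 grow→box=[21,23)
i=22: min(r-i=1, Z[1]=0)=0; Z[22]=0
i=23: outside box; Z[23]=0
i=24: outside box; Z[24]=0
i=25: outside box; Z[25]=0
i=26: outside box; Z[26]=2 grow→box=[26,28)
i=27: min(r-i=1, Z[1]=0)=0; Z[27]=0
i=28: outside box; Z[28]=0
i=29: outside box; Z[29]=0
i=30: outside box; Z[30]=0
i=31: outside box; Z[31]=0
i=32: outside box; Z[32]=0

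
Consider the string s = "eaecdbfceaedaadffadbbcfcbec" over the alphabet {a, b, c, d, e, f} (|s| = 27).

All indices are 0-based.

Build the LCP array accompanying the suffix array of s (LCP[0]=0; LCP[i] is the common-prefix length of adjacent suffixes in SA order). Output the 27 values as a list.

[0, 1, 2, 1, 2, 0, 1, 1, 1, 0, 1, 1, 1, 1, 0, 1, 2, 1, 0, 3, 1, 2, 1, 0, 1, 2, 1]

sorted suffixes:
  #0 SA[0]=12  'aadffadbbcfcbec'
  #1 SA[1]=17  'adbbcfcbec'
  #2 SA[2]=13  'adffadbbcfcbec'
  #3 SA[3]=1  'aecdbfceaedaadffadbbcfcbec'
  #4 SA[4]=9  'aedaadffadbbcfcbec'
  #5 SA[5]=19  'bbcfcbec'
  #6 SA[6]=20  'bcfcbec'
  #7 SA[7]=24  'bec'
  #8 SA[8]=5  'bfceaedaadffadbbcfcbec'
  #9 SA[9]=26  'c'
  #10 SA[10]=23  'cbec'
  #11 SA[11]=3  'cdbfceaedaadffadbbcfcbec'
  #12 SA[12]=7  'ceaedaadffadbbcfcbec'
  #13 SA[13]=21  'cfcbec'
  #14 SA[14]=11  'daadffadbbcfcbec'
  #15 SA[15]=18  'dbbcfcbec'
  #16 SA[16]=4  'dbfceaedaadffadbbcfcbec'
  #17 SA[17]=14  'dffadbbcfcbec'
  #18 SA[18]=0  'eaecdbfceaedaadffadbbcfcbec'
  #19 SA[19]=8  'eaedaadffadbbcfcbec'
  #20 SA[20]=25  'ec'
  #21 SA[21]=2  'ecdbfceaedaadffadbbcfcbec'
  #22 SA[22]=10  'edaadffadbbcfcbec'
  #23 SA[23]=16  'fadbbcfcbec'
  #24 SA[24]=22  'fcbec'
  #25 SA[25]=6  'fceaedaadffadbbcfcbec'
  #26 SA[26]=15  'ffadbbcfcbec'

SA = [12, 17, 13, 1, 9, 19, 20, 24, 5, 26, 23, 3, 7, 21, 11, 18, 4, 14, 0, 8, 25, 2, 10, 16, 22, 6, 15]
i: (SA[i-1],SA[i]) lcp shared
  1: (12,17) 1 'a'
  2: (17,13) 2 'ad'
  3: (13,1) 1 'a'
  4: (1,9) 2 'ae'
  5: (9,19) 0 ''
  6: (19,20) 1 'b'
  7: (20,24) 1 'b'
  8: (24,5) 1 'b'
  9: (5,26) 0 ''
  10: (26,23) 1 'c'
  11: (23,3) 1 'c'
  12: (3,7) 1 'c'
  13: (7,21) 1 'c'
  14: (21,11) 0 ''
  15: (11,18) 1 'd'
  16: (18,4) 2 'db'
  17: (4,14) 1 'd'
  18: (14,0) 0 ''
  19: (0,8) 3 'eae'
  20: (8,25) 1 'e'
  21: (25,2) 2 'ec'
  22: (2,10) 1 'e'
  23: (10,16) 0 ''
  24: (16,22) 1 'f'
  25: (22,6) 2 'fc'
  26: (6,15) 1 'f'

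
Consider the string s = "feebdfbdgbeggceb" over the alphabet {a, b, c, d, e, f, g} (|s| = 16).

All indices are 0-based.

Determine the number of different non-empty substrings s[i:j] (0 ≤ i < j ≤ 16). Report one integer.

124

sorted suffixes:
  #0 SA[0]=15  'b'
  #1 SA[1]=3  'bdfbdgbeggceb'
  #2 SA[2]=6  'bdgbeggceb'
  #3 SA[3]=9  'beggceb'
  #4 SA[4]=13  'ceb'
  #5 SA[5]=4  'dfbdgbeggceb'
  #6 SA[6]=7  'dgbeggceb'
  #7 SA[7]=14  'eb'
  #8 SA[8]=2  'ebdfbdgbeggceb'
  #9 SA[9]=1  'eebdfbdgbeggceb'
  #10 SA[10]=10  'eggceb'
  #11 SA[11]=5  'fbdgbeggceb'
  #12 SA[12]=0  'feebdfbdgbeggceb'
  #13 SA[13]=8  'gbeggceb'
  #14 SA[14]=12  'gceb'
  #15 SA[15]=11  'ggceb'

SA = [15, 3, 6, 9, 13, 4, 7, 14, 2, 1, 10, 5, 0, 8, 12, 11]
rank  pair      lcp
   1  s[15:],s[3:]  1  'b'
   2  s[3:],s[6:]  2  'bd'
   3  s[6:],s[9:]  1  'b'
   4  s[9:],s[13:]  0  ''
   5  s[13:],s[4:]  0  ''
   6  s[4:],s[7:]  1  'd'
   7  s[7:],s[14:]  0  ''
   8  s[14:],s[2:]  2  'eb'
   9  s[2:],s[1:]  1  'e'
  10  s[1:],s[10:]  1  'e'
  11  s[10:],s[5:]  0  ''
  12  s[5:],s[0:]  1  'f'
  13  s[0:],s[8:]  0  ''
  14  s[8:],s[12:]  1  'g'
  15  s[12:],s[11:]  1  'g'

n(n+1)/2 = 16·17/2 = 136
Σ LCP = 0 + 1 + 2 + 1 + 0 + 0 + 1 + 0 + 2 + 1 + 1 + 0 + 1 + 0 + 1 + 1 = 12
distinct = 136 − 12 = 124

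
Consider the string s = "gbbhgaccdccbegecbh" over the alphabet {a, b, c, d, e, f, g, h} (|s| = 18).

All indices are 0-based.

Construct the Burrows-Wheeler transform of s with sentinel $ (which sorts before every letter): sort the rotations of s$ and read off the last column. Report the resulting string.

hggccbcedaccgbh$ebb

rank  rotation             last
    0  $gbbhgaccdccbegecbh  h
    1  accdccbegecbh$gbbhg  g
    2  bbhgaccdccbegecbh$g  g
    3  begecbh$gbbhgaccdcc  c
    4  bh$gbbhgaccdccbegec  c
    5  bhgaccdccbegecbh$gb  b
    6  cbegecbh$gbbhgaccdc  c
    7  cbh$gbbhgaccdccbege  e
    8  ccbegecbh$gbbhgaccd  d
    9  ccdccbegecbh$gbbhga  a
   10  cdccbegecbh$gbbhgac  c
   11  dccbegecbh$gbbhgacc  c
   12  ecbh$gbbhgaccdccbeg  g
   13  egecbh$gbbhgaccdccb  b
   14  gaccdccbegecbh$gbbh  h
   15  gbbhgaccdccbegecbh$  $
   16  gecbh$gbbhgaccdccbe  e
   17  h$gbbhgaccdccbegecb  b
   18  hgaccdccbegecbh$gbb  b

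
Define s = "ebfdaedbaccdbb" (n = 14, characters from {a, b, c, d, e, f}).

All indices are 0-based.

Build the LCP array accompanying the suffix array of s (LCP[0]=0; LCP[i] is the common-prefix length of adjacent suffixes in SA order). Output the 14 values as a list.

[0, 1, 0, 1, 1, 1, 0, 1, 0, 1, 2, 0, 1, 0]

rank | idx | suffix
   0 |   8 | accdbb
   1 |   4 | aedbaccdbb
   2 |  13 | b
   3 |   7 | baccdbb
   4 |  12 | bb
   5 |   1 | bfdaedbaccdbb
   6 |   9 | ccdbb
   7 |  10 | cdbb
   8 |   3 | daedbaccdbb
   9 |   6 | dbaccdbb
  10 |  11 | dbb
  11 |   0 | ebfdaedbaccdbb
  12 |   5 | edbaccdbb
  13 |   2 | fdaedbaccdbb

SA = [8, 4, 13, 7, 12, 1, 9, 10, 3, 6, 11, 0, 5, 2]
rank  pair      lcp
   1  s[8:],s[4:]  1  'a'
   2  s[4:],s[13:]  0  ''
   3  s[13:],s[7:]  1  'b'
   4  s[7:],s[12:]  1  'b'
   5  s[12:],s[1:]  1  'b'
   6  s[1:],s[9:]  0  ''
   7  s[9:],s[10:]  1  'c'
   8  s[10:],s[3:]  0  ''
   9  s[3:],s[6:]  1  'd'
  10  s[6:],s[11:]  2  'db'
  11  s[11:],s[0:]  0  ''
  12  s[0:],s[5:]  1  'e'
  13  s[5:],s[2:]  0  ''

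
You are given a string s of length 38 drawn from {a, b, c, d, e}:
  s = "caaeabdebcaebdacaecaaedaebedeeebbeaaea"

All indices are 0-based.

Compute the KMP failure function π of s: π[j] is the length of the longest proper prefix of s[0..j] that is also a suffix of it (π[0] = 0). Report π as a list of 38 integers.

[0, 0, 0, 0, 0, 0, 0, 0, 0, 1, 2, 0, 0, 0, 0, 1, 2, 0, 1, 2, 3, 4, 0, 0, 0, 0, 0, 0, 0, 0, 0, 0, 0, 0, 0, 0, 0, 0]

π[0] = 0
j=1 s[j]='a': π[1]=0 (border '')
j=2 s[j]='a': π[2]=0 (border '')
j=3 s[j]='e': π[3]=0 (border '')
j=4 s[j]='a': π[4]=0 (border '')
j=5 s[j]='b': π[5]=0 (border '')
j=6 s[j]='d': π[6]=0 (border '')
j=7 s[j]='e': π[7]=0 (border '')
j=8 s[j]='b': π[8]=0 (border '')
j=9 s[j]='c': π[9]=1 (border 'c')
j=10 s[j]='a': π[10]=2 (border 'ca')
j=11 s[j]='e': k: 2→0; π[11]=0 (border '')
j=12 s[j]='b': π[12]=0 (border '')
j=13 s[j]='d': π[13]=0 (border '')
j=14 s[j]='a': π[14]=0 (border '')
j=15 s[j]='c': π[15]=1 (border 'c')
j=16 s[j]='a': π[16]=2 (border 'ca')
j=17 s[j]='e': k: 2→0; π[17]=0 (border '')
j=18 s[j]='c': π[18]=1 (border 'c')
j=19 s[j]='a': π[19]=2 (border 'ca')
j=20 s[j]='a': π[20]=3 (border 'caa')
j=21 s[j]='e': π[21]=4 (border 'caae')
j=22 s[j]='d': k: 4→0; π[22]=0 (border '')
j=23 s[j]='a': π[23]=0 (border '')
j=24 s[j]='e': π[24]=0 (border '')
j=25 s[j]='b': π[25]=0 (border '')
j=26 s[j]='e': π[26]=0 (border '')
j=27 s[j]='d': π[27]=0 (border '')
j=28 s[j]='e': π[28]=0 (border '')
j=29 s[j]='e': π[29]=0 (border '')
j=30 s[j]='e': π[30]=0 (border '')
j=31 s[j]='b': π[31]=0 (border '')
j=32 s[j]='b': π[32]=0 (border '')
j=33 s[j]='e': π[33]=0 (border '')
j=34 s[j]='a': π[34]=0 (border '')
j=35 s[j]='a': π[35]=0 (border '')
j=36 s[j]='e': π[36]=0 (border '')
j=37 s[j]='a': π[37]=0 (border '')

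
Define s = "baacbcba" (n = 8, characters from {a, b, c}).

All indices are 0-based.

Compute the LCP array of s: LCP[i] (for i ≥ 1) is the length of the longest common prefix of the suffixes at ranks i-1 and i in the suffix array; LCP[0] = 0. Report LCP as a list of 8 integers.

rank→(start, suffix):
  0 → (7, 'a')
  1 → (1, 'aacbcba')
  2 → (2, 'acbcba')
  3 → (6, 'ba')
  4 → (0, 'baacbcba')
  5 → (4, 'bcba')
  6 → (5, 'cba')
  7 → (3, 'cbcba')

SA = [7, 1, 2, 6, 0, 4, 5, 3]
[i] adj suffixes → lcp
  [1] 7/1 → 1 ('a')
  [2] 1/2 → 1 ('a')
  [3] 2/6 → 0 ('')
  [4] 6/0 → 2 ('ba')
  [5] 0/4 → 1 ('b')
  [6] 4/5 → 0 ('')
  [7] 5/3 → 2 ('cb')

[0, 1, 1, 0, 2, 1, 0, 2]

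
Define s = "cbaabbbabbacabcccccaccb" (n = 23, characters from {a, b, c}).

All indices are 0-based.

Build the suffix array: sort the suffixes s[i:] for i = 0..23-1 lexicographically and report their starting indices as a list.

sorted suffixes:
  #0 SA[0]=2  'aabbbabbacabcccccaccb'
  #1 SA[1]=7  'abbacabcccccaccb'
  #2 SA[2]=3  'abbbabbacabcccccaccb'
  #3 SA[3]=12  'abcccccaccb'
  #4 SA[4]=10  'acabcccccaccb'
  #5 SA[5]=19  'accb'
  #6 SA[6]=22  'b'
  #7 SA[7]=1  'baabbbabbacabcccccaccb'
  #8 SA[8]=6  'babbacabcccccaccb'
  #9 SA[9]=9  'bacabcccccaccb'
  #10 SA[10]=5  'bbabbacabcccccaccb'
  #11 SA[11]=8  'bbacabcccccaccb'
  #12 SA[12]=4  'bbbabbacabcccccaccb'
  #13 SA[13]=13  'bcccccaccb'
  #14 SA[14]=11  'cabcccccaccb'
  #15 SA[15]=18  'caccb'
  #16 SA[16]=21  'cb'
  #17 SA[17]=0  'cbaabbbabbacabcccccaccb'
  #18 SA[18]=17  'ccaccb'
  #19 SA[19]=20  'ccb'
  #20 SA[20]=16  'cccaccb'
  #21 SA[21]=15  'ccccaccb'
  #22 SA[22]=14  'cccccaccb'

[2, 7, 3, 12, 10, 19, 22, 1, 6, 9, 5, 8, 4, 13, 11, 18, 21, 0, 17, 20, 16, 15, 14]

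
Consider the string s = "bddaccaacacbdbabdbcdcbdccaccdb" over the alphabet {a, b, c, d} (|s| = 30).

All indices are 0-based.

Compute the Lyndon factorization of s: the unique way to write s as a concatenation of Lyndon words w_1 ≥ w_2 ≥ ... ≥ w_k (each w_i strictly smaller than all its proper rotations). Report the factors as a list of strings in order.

emit factor 1: 'bdd' (i=0, period=3)
emit factor 2: 'acc' (i=3, period=3)
emit factor 3: 'aacacbdbabdbcdcbdccaccdb' (i=6, period=24)

["bdd", "acc", "aacacbdbabdbcdcbdccaccdb"]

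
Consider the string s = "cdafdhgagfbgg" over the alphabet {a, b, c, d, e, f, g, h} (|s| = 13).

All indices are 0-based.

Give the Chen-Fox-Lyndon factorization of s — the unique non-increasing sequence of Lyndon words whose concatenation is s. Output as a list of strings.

emit factor 1: 'cd' (i=0, period=2)
emit factor 2: 'afdhgagfbgg' (i=2, period=11)

["cd", "afdhgagfbgg"]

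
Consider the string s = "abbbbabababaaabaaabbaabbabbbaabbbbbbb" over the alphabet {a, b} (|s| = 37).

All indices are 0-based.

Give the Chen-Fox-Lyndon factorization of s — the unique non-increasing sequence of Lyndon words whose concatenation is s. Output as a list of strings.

["abbbb", "ab", "ab", "ab", "aaabaaabbaabbabbbaabbbbbbb"]

emit factor 1: 'abbbb' (i=0, period=5)
emit factor 2: 'ab' (i=5, period=2)
emit factor 3: 'ab' (i=7, period=2)
emit factor 4: 'ab' (i=9, period=2)
emit factor 5: 'aaabaaabbaabbabbbaabbbbbbb' (i=11, period=26)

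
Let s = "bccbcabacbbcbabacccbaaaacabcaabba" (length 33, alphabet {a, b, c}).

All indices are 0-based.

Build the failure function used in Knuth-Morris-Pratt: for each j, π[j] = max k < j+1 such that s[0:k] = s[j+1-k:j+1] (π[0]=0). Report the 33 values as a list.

[0, 0, 0, 1, 2, 0, 1, 0, 0, 1, 1, 2, 1, 0, 1, 0, 0, 0, 0, 1, 0, 0, 0, 0, 0, 0, 1, 2, 0, 0, 1, 1, 0]

π[0] = 0
j=1 s[j]='c': π[1]=0 (border '')
j=2 s[j]='c': π[2]=0 (border '')
j=3 s[j]='b': π[3]=1 (border 'b')
j=4 s[j]='c': π[4]=2 (border 'bc')
j=5 s[j]='a': k: 2→0; π[5]=0 (border '')
j=6 s[j]='b': π[6]=1 (border 'b')
j=7 s[j]='a': k: 1→0; π[7]=0 (border '')
j=8 s[j]='c': π[8]=0 (border '')
j=9 s[j]='b': π[9]=1 (border 'b')
j=10 s[j]='b': k: 1→0; π[10]=1 (border 'b')
j=11 s[j]='c': π[11]=2 (border 'bc')
j=12 s[j]='b': k: 2→0; π[12]=1 (border 'b')
j=13 s[j]='a': k: 1→0; π[13]=0 (border '')
j=14 s[j]='b': π[14]=1 (border 'b')
j=15 s[j]='a': k: 1→0; π[15]=0 (border '')
j=16 s[j]='c': π[16]=0 (border '')
j=17 s[j]='c': π[17]=0 (border '')
j=18 s[j]='c': π[18]=0 (border '')
j=19 s[j]='b': π[19]=1 (border 'b')
j=20 s[j]='a': k: 1→0; π[20]=0 (border '')
j=21 s[j]='a': π[21]=0 (border '')
j=22 s[j]='a': π[22]=0 (border '')
j=23 s[j]='a': π[23]=0 (border '')
j=24 s[j]='c': π[24]=0 (border '')
j=25 s[j]='a': π[25]=0 (border '')
j=26 s[j]='b': π[26]=1 (border 'b')
j=27 s[j]='c': π[27]=2 (border 'bc')
j=28 s[j]='a': k: 2→0; π[28]=0 (border '')
j=29 s[j]='a': π[29]=0 (border '')
j=30 s[j]='b': π[30]=1 (border 'b')
j=31 s[j]='b': k: 1→0; π[31]=1 (border 'b')
j=32 s[j]='a': k: 1→0; π[32]=0 (border '')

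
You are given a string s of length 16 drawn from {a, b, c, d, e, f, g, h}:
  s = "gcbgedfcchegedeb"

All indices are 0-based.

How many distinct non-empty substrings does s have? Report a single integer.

124

rank | idx | suffix
   0 |  15 | b
   1 |   2 | bgedfcchegedeb
   2 |   1 | cbgedfcchegedeb
   3 |   7 | cchegedeb
   4 |   8 | chegedeb
   5 |  13 | deb
   6 |   5 | dfcchegedeb
   7 |  14 | eb
   8 |  12 | edeb
   9 |   4 | edfcchegedeb
  10 |  10 | egedeb
  11 |   6 | fcchegedeb
  12 |   0 | gcbgedfcchegedeb
  13 |  11 | gedeb
  14 |   3 | gedfcchegedeb
  15 |   9 | hegedeb

SA = [15, 2, 1, 7, 8, 13, 5, 14, 12, 4, 10, 6, 0, 11, 3, 9]
i: (SA[i-1],SA[i]) lcp shared
  1: (15,2) 1 'b'
  2: (2,1) 0 ''
  3: (1,7) 1 'c'
  4: (7,8) 1 'c'
  5: (8,13) 0 ''
  6: (13,5) 1 'd'
  7: (5,14) 0 ''
  8: (14,12) 1 'e'
  9: (12,4) 2 'ed'
  10: (4,10) 1 'e'
  11: (10,6) 0 ''
  12: (6,0) 0 ''
  13: (0,11) 1 'g'
  14: (11,3) 3 'ged'
  15: (3,9) 0 ''

n(n+1)/2 = 16·17/2 = 136
Σ LCP = 0 + 1 + 0 + 1 + 1 + 0 + 1 + 0 + 1 + 2 + 1 + 0 + 0 + 1 + 3 + 0 = 12
distinct = 136 − 12 = 124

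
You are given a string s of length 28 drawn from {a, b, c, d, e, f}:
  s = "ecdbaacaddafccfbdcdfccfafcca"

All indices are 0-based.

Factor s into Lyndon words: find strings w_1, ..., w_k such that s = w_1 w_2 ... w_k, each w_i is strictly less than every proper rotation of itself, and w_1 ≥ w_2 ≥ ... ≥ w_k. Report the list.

["e", "cd", "b", "aacaddafccfbdcdfccfafcc", "a"]

emit factor 1: 'e' (i=0, period=1)
emit factor 2: 'cd' (i=1, period=2)
emit factor 3: 'b' (i=3, period=1)
emit factor 4: 'aacaddafccfbdcdfccfafcc' (i=4, period=23)
emit factor 5: 'a' (i=27, period=1)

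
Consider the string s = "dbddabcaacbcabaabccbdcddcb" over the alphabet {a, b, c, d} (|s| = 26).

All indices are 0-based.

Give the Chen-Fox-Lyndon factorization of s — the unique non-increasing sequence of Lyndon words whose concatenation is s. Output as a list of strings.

["d", "bdd", "abc", "aacbcab", "aabccbdcddcb"]

emit factor 1: 'd' (i=0, period=1)
emit factor 2: 'bdd' (i=1, period=3)
emit factor 3: 'abc' (i=4, period=3)
emit factor 4: 'aacbcab' (i=7, period=7)
emit factor 5: 'aabccbdcddcb' (i=14, period=12)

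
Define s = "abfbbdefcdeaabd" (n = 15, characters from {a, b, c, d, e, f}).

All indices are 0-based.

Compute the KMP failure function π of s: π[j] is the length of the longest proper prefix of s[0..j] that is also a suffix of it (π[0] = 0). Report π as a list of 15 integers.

[0, 0, 0, 0, 0, 0, 0, 0, 0, 0, 0, 1, 1, 2, 0]

π[0] = 0
j=1 s[j]='b': π[1]=0 (border '')
j=2 s[j]='f': π[2]=0 (border '')
j=3 s[j]='b': π[3]=0 (border '')
j=4 s[j]='b': π[4]=0 (border '')
j=5 s[j]='d': π[5]=0 (border '')
j=6 s[j]='e': π[6]=0 (border '')
j=7 s[j]='f': π[7]=0 (border '')
j=8 s[j]='c': π[8]=0 (border '')
j=9 s[j]='d': π[9]=0 (border '')
j=10 s[j]='e': π[10]=0 (border '')
j=11 s[j]='a': π[11]=1 (border 'a')
j=12 s[j]='a': k: 1→0; π[12]=1 (border 'a')
j=13 s[j]='b': π[13]=2 (border 'ab')
j=14 s[j]='d': k: 2→0; π[14]=0 (border '')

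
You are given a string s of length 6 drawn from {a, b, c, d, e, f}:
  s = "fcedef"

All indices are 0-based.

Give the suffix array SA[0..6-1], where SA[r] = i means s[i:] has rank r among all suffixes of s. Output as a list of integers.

rank | idx | suffix
   0 |   1 | cedef
   1 |   3 | def
   2 |   2 | edef
   3 |   4 | ef
   4 |   5 | f
   5 |   0 | fcedef

[1, 3, 2, 4, 5, 0]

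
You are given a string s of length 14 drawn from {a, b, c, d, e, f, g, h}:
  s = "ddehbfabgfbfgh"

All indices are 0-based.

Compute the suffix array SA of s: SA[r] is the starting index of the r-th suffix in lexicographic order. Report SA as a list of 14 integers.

[6, 4, 10, 7, 0, 1, 2, 5, 9, 11, 8, 12, 13, 3]

rank→(start, suffix):
  0 → (6, 'abgfbfgh')
  1 → (4, 'bfabgfbfgh')
  2 → (10, 'bfgh')
  3 → (7, 'bgfbfgh')
  4 → (0, 'ddehbfabgfbfgh')
  5 → (1, 'dehbfabgfbfgh')
  6 → (2, 'ehbfabgfbfgh')
  7 → (5, 'fabgfbfgh')
  8 → (9, 'fbfgh')
  9 → (11, 'fgh')
  10 → (8, 'gfbfgh')
  11 → (12, 'gh')
  12 → (13, 'h')
  13 → (3, 'hbfabgfbfgh')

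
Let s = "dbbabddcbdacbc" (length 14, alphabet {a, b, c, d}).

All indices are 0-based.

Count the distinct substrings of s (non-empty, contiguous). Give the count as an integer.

93

rank | idx | suffix
   0 |   3 | abddcbdacbc
   1 |  10 | acbc
   2 |   2 | babddcbdacbc
   3 |   1 | bbabddcbdacbc
   4 |  12 | bc
   5 |   8 | bdacbc
   6 |   4 | bddcbdacbc
   7 |  13 | c
   8 |  11 | cbc
   9 |   7 | cbdacbc
  10 |   9 | dacbc
  11 |   0 | dbbabddcbdacbc
  12 |   6 | dcbdacbc
  13 |   5 | ddcbdacbc

SA = [3, 10, 2, 1, 12, 8, 4, 13, 11, 7, 9, 0, 6, 5]
i: (SA[i-1],SA[i]) lcp shared
  1: (3,10) 1 'a'
  2: (10,2) 0 ''
  3: (2,1) 1 'b'
  4: (1,12) 1 'b'
  5: (12,8) 1 'b'
  6: (8,4) 2 'bd'
  7: (4,13) 0 ''
  8: (13,11) 1 'c'
  9: (11,7) 2 'cb'
  10: (7,9) 0 ''
  11: (9,0) 1 'd'
  12: (0,6) 1 'd'
  13: (6,5) 1 'd'

n(n+1)/2 = 14·15/2 = 105
Σ LCP = 0 + 1 + 0 + 1 + 1 + 1 + 2 + 0 + 1 + 2 + 0 + 1 + 1 + 1 = 12
distinct = 105 − 12 = 93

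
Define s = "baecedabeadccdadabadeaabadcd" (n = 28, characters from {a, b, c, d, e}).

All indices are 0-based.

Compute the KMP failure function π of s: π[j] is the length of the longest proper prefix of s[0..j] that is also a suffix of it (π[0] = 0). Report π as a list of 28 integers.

[0, 0, 0, 0, 0, 0, 0, 1, 0, 0, 0, 0, 0, 0, 0, 0, 0, 1, 2, 0, 0, 0, 0, 1, 2, 0, 0, 0]

π[0] = 0
j=1 s[j]='a': π[1]=0 (border '')
j=2 s[j]='e': π[2]=0 (border '')
j=3 s[j]='c': π[3]=0 (border '')
j=4 s[j]='e': π[4]=0 (border '')
j=5 s[j]='d': π[5]=0 (border '')
j=6 s[j]='a': π[6]=0 (border '')
j=7 s[j]='b': π[7]=1 (border 'b')
j=8 s[j]='e': k: 1→0; π[8]=0 (border '')
j=9 s[j]='a': π[9]=0 (border '')
j=10 s[j]='d': π[10]=0 (border '')
j=11 s[j]='c': π[11]=0 (border '')
j=12 s[j]='c': π[12]=0 (border '')
j=13 s[j]='d': π[13]=0 (border '')
j=14 s[j]='a': π[14]=0 (border '')
j=15 s[j]='d': π[15]=0 (border '')
j=16 s[j]='a': π[16]=0 (border '')
j=17 s[j]='b': π[17]=1 (border 'b')
j=18 s[j]='a': π[18]=2 (border 'ba')
j=19 s[j]='d': k: 2→0; π[19]=0 (border '')
j=20 s[j]='e': π[20]=0 (border '')
j=21 s[j]='a': π[21]=0 (border '')
j=22 s[j]='a': π[22]=0 (border '')
j=23 s[j]='b': π[23]=1 (border 'b')
j=24 s[j]='a': π[24]=2 (border 'ba')
j=25 s[j]='d': k: 2→0; π[25]=0 (border '')
j=26 s[j]='c': π[26]=0 (border '')
j=27 s[j]='d': π[27]=0 (border '')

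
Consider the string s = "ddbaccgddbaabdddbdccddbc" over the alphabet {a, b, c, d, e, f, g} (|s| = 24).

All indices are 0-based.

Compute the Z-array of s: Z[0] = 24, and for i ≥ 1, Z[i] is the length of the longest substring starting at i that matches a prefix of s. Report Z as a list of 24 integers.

[24, 1, 0, 0, 0, 0, 0, 4, 1, 0, 0, 0, 0, 2, 3, 1, 0, 1, 0, 0, 3, 1, 0, 0]

Z[0]=24
i=1: fresh scan; Z[1]=1 scan→box=[1,2)
i=2: fresh scan; Z[2]=0
i=3: fresh scan; Z[3]=0
i=4: fresh scan; Z[4]=0
i=5: fresh scan; Z[5]=0
i=6: fresh scan; Z[6]=0
i=7: fresh scan; Z[7]=4 scan→box=[7,11)
i=8: min(r-i=3, Z[1]=1)=1; Z[8]=1
i=9: min(r-i=2, Z[2]=0)=0; Z[9]=0
i=10: min(r-i=1, Z[3]=0)=0; Z[10]=0
i=11: fresh scan; Z[11]=0
i=12: fresh scan; Z[12]=0
i=13: fresh scan; Z[13]=2 scan→box=[13,15)
i=14: min(r-i=1, Z[1]=1)=1; Z[14]=3 scan→box=[14,17)
i=15: min(r-i=2, Z[1]=1)=1; Z[15]=1
i=16: min(r-i=1, Z[2]=0)=0; Z[16]=0
i=17: fresh scan; Z[17]=1 scan→box=[17,18)
i=18: fresh scan; Z[18]=0
i=19: fresh scan; Z[19]=0
i=20: fresh scan; Z[20]=3 scan→box=[20,23)
i=21: min(r-i=2, Z[1]=1)=1; Z[21]=1
i=22: min(r-i=1, Z[2]=0)=0; Z[22]=0
i=23: fresh scan; Z[23]=0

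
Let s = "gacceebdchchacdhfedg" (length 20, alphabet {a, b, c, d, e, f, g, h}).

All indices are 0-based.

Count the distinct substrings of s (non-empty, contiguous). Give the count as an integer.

196

sorted suffixes:
  #0 SA[0]=1  'acceebdchchacdhfedg'
  #1 SA[1]=12  'acdhfedg'
  #2 SA[2]=6  'bdchchacdhfedg'
  #3 SA[3]=2  'cceebdchchacdhfedg'
  #4 SA[4]=13  'cdhfedg'
  #5 SA[5]=3  'ceebdchchacdhfedg'
  #6 SA[6]=10  'chacdhfedg'
  #7 SA[7]=8  'chchacdhfedg'
  #8 SA[8]=7  'dchchacdhfedg'
  #9 SA[9]=18  'dg'
  #10 SA[10]=14  'dhfedg'
  #11 SA[11]=5  'ebdchchacdhfedg'
  #12 SA[12]=17  'edg'
  #13 SA[13]=4  'eebdchchacdhfedg'
  #14 SA[14]=16  'fedg'
  #15 SA[15]=19  'g'
  #16 SA[16]=0  'gacceebdchchacdhfedg'
  #17 SA[17]=11  'hacdhfedg'
  #18 SA[18]=9  'hchacdhfedg'
  #19 SA[19]=15  'hfedg'

SA = [1, 12, 6, 2, 13, 3, 10, 8, 7, 18, 14, 5, 17, 4, 16, 19, 0, 11, 9, 15]
i: (SA[i-1],SA[i]) lcp shared
  1: (1,12) 2 'ac'
  2: (12,6) 0 ''
  3: (6,2) 0 ''
  4: (2,13) 1 'c'
  5: (13,3) 1 'c'
  6: (3,10) 1 'c'
  7: (10,8) 2 'ch'
  8: (8,7) 0 ''
  9: (7,18) 1 'd'
  10: (18,14) 1 'd'
  11: (14,5) 0 ''
  12: (5,17) 1 'e'
  13: (17,4) 1 'e'
  14: (4,16) 0 ''
  15: (16,19) 0 ''
  16: (19,0) 1 'g'
  17: (0,11) 0 ''
  18: (11,9) 1 'h'
  19: (9,15) 1 'h'

n(n+1)/2 = 20·21/2 = 210
Σ LCP = 0 + 2 + 0 + 0 + 1 + 1 + 1 + 2 + 0 + 1 + 1 + 0 + 1 + 1 + 0 + 0 + 1 + 0 + 1 + 1 = 14
distinct = 210 − 14 = 196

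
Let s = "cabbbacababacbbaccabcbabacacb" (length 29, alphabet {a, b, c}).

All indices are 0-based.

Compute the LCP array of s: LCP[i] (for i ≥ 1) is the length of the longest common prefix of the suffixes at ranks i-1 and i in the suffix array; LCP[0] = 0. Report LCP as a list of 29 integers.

[0, 3, 4, 2, 2, 1, 3, 2, 3, 2, 0, 1, 5, 2, 4, 3, 3, 1, 4, 2, 1, 0, 3, 3, 2, 1, 2, 2, 1]

rank | idx | suffix
   0 |   7 | ababacbbaccabcbabacacb
   1 |  22 | abacacb
   2 |   9 | abacbbaccabcbabacacb
   3 |   1 | abbbacababacbbaccabcbabacacb
   4 |  18 | abcbabacacb
   5 |   5 | acababacbbaccabcbabacacb
   6 |  24 | acacb
   7 |  26 | acb
   8 |  11 | acbbaccabcbabacacb
   9 |  15 | accabcbabacacb
  10 |  28 | b
  11 |  21 | babacacb
  12 |   8 | babacbbaccabcbabacacb
  13 |   4 | bacababacbbaccabcbabacacb
  14 |  23 | bacacb
  15 |  10 | bacbbaccabcbabacacb
  16 |  14 | baccabcbabacacb
  17 |   3 | bbacababacbbaccabcbabacacb
  18 |  13 | bbaccabcbabacacb
  19 |   2 | bbbacababacbbaccabcbabacacb
  20 |  19 | bcbabacacb
  21 |   6 | cababacbbaccabcbabacacb
  22 |   0 | cabbbacababacbbaccabcbabacacb
  23 |  17 | cabcbabacacb
  24 |  25 | cacb
  25 |  27 | cb
  26 |  20 | cbabacacb
  27 |  12 | cbbaccabcbabacacb
  28 |  16 | ccabcbabacacb

SA = [7, 22, 9, 1, 18, 5, 24, 26, 11, 15, 28, 21, 8, 4, 23, 10, 14, 3, 13, 2, 19, 6, 0, 17, 25, 27, 20, 12, 16]
rank  pair      lcp
   1  s[7:],s[22:]  3  'aba'
   2  s[22:],s[9:]  4  'abac'
   3  s[9:],s[1:]  2  'ab'
   4  s[1:],s[18:]  2  'ab'
   5  s[18:],s[5:]  1  'a'
   6  s[5:],s[24:]  3  'aca'
   7  s[24:],s[26:]  2  'ac'
   8  s[26:],s[11:]  3  'acb'
   9  s[11:],s[15:]  2  'ac'
  10  s[15:],s[28:]  0  ''
  11  s[28:],s[21:]  1  'b'
  12  s[21:],s[8:]  5  'babac'
  13  s[8:],s[4:]  2  'ba'
  14  s[4:],s[23:]  4  'baca'
  15  s[23:],s[10:]  3  'bac'
  16  s[10:],s[14:]  3  'bac'
  17  s[14:],s[3:]  1  'b'
  18  s[3:],s[13:]  4  'bbac'
  19  s[13:],s[2:]  2  'bb'
  20  s[2:],s[19:]  1  'b'
  21  s[19:],s[6:]  0  ''
  22  s[6:],s[0:]  3  'cab'
  23  s[0:],s[17:]  3  'cab'
  24  s[17:],s[25:]  2  'ca'
  25  s[25:],s[27:]  1  'c'
  26  s[27:],s[20:]  2  'cb'
  27  s[20:],s[12:]  2  'cb'
  28  s[12:],s[16:]  1  'c'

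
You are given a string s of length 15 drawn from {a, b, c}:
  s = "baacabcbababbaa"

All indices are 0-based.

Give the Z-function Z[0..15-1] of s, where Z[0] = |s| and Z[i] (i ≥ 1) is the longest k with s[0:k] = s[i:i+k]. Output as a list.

[15, 0, 0, 0, 0, 1, 0, 2, 0, 2, 0, 1, 3, 0, 0]

Z[0]=15
i=1: fresh scan; Z[1]=0
i=2: fresh scan; Z[2]=0
i=3: fresh scan; Z[3]=0
i=4: fresh scan; Z[4]=0
i=5: fresh scan; Z[5]=1 extend→box=[5,6)
i=6: fresh scan; Z[6]=0
i=7: fresh scan; Z[7]=2 extend→box=[7,9)
i=8: min(r-i=1, Z[1]=0)=0; Z[8]=0
i=9: fresh scan; Z[9]=2 extend→box=[9,11)
i=10: min(r-i=1, Z[1]=0)=0; Z[10]=0
i=11: fresh scan; Z[11]=1 extend→box=[11,12)
i=12: fresh scan; Z[12]=3 extend→box=[12,15)
i=13: min(r-i=2, Z[1]=0)=0; Z[13]=0
i=14: min(r-i=1, Z[2]=0)=0; Z[14]=0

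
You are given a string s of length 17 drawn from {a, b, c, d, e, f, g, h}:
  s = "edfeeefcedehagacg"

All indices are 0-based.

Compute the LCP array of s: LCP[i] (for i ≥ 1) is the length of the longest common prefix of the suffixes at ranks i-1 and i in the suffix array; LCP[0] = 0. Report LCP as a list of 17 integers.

[0, 1, 0, 1, 0, 1, 0, 2, 1, 2, 1, 1, 0, 1, 0, 1, 0]

rank→(start, suffix):
  0 → (14, 'acg')
  1 → (12, 'agacg')
  2 → (7, 'cedehagacg')
  3 → (15, 'cg')
  4 → (9, 'dehagacg')
  5 → (1, 'dfeeefcedehagacg')
  6 → (8, 'edehagacg')
  7 → (0, 'edfeeefcedehagacg')
  8 → (3, 'eeefcedehagacg')
  9 → (4, 'eefcedehagacg')
  10 → (5, 'efcedehagacg')
  11 → (10, 'ehagacg')
  12 → (6, 'fcedehagacg')
  13 → (2, 'feeefcedehagacg')
  14 → (16, 'g')
  15 → (13, 'gacg')
  16 → (11, 'hagacg')

SA = [14, 12, 7, 15, 9, 1, 8, 0, 3, 4, 5, 10, 6, 2, 16, 13, 11]
rank  pair      lcp
   1  s[14:],s[12:]  1  'a'
   2  s[12:],s[7:]  0  ''
   3  s[7:],s[15:]  1  'c'
   4  s[15:],s[9:]  0  ''
   5  s[9:],s[1:]  1  'd'
   6  s[1:],s[8:]  0  ''
   7  s[8:],s[0:]  2  'ed'
   8  s[0:],s[3:]  1  'e'
   9  s[3:],s[4:]  2  'ee'
  10  s[4:],s[5:]  1  'e'
  11  s[5:],s[10:]  1  'e'
  12  s[10:],s[6:]  0  ''
  13  s[6:],s[2:]  1  'f'
  14  s[2:],s[16:]  0  ''
  15  s[16:],s[13:]  1  'g'
  16  s[13:],s[11:]  0  ''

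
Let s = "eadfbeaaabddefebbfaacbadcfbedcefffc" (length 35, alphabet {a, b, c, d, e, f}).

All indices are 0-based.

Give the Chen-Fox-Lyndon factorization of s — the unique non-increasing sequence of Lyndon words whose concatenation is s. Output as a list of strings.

emit factor 1: 'e' (i=0, period=1)
emit factor 2: 'adfbe' (i=1, period=5)
emit factor 3: 'aaabddefebbfaacbadcfbedcefffc' (i=6, period=29)

["e", "adfbe", "aaabddefebbfaacbadcfbedcefffc"]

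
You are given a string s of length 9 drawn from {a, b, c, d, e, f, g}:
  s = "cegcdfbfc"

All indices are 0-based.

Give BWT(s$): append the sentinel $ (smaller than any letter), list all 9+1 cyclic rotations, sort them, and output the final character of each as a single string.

rank  rotation    last
    0  $cegcdfbfc  c
    1  bfc$cegcdf  f
    2  c$cegcdfbf  f
    3  cdfbfc$ceg  g
    4  cegcdfbfc$  $
    5  dfbfc$cegc  c
    6  egcdfbfc$c  c
    7  fbfc$cegcd  d
    8  fc$cegcdfb  b
    9  gcdfbfc$ce  e

cffg$ccdbe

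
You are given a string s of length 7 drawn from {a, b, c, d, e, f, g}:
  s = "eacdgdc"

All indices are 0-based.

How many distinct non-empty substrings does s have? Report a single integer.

sorted suffixes:
  #0 SA[0]=1  'acdgdc'
  #1 SA[1]=6  'c'
  #2 SA[2]=2  'cdgdc'
  #3 SA[3]=5  'dc'
  #4 SA[4]=3  'dgdc'
  #5 SA[5]=0  'eacdgdc'
  #6 SA[6]=4  'gdc'

SA = [1, 6, 2, 5, 3, 0, 4]
[i] adj suffixes → lcp
  [1] 1/6 → 0 ('')
  [2] 6/2 → 1 ('c')
  [3] 2/5 → 0 ('')
  [4] 5/3 → 1 ('d')
  [5] 3/0 → 0 ('')
  [6] 0/4 → 0 ('')

n(n+1)/2 = 7·8/2 = 28
Σ LCP = 0 + 0 + 1 + 0 + 1 + 0 + 0 = 2
distinct = 28 − 2 = 26

26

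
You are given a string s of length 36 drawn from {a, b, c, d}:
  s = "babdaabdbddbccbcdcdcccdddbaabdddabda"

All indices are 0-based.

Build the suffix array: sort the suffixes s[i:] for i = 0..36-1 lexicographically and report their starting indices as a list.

[35, 4, 26, 32, 1, 5, 27, 25, 0, 11, 14, 33, 2, 6, 8, 28, 13, 12, 19, 20, 17, 15, 21, 34, 3, 31, 24, 10, 7, 18, 16, 30, 23, 9, 29, 22]

rank | idx | suffix
   0 |  35 | a
   1 |   4 | aabdbddbccbcdcdcccdddbaabdddabda
   2 |  26 | aabdddabda
   3 |  32 | abda
   4 |   1 | abdaabdbddbccbcdcdcccdddbaabdddabda
   5 |   5 | abdbddbccbcdcdcccdddbaabdddabda
   6 |  27 | abdddabda
   7 |  25 | baabdddabda
   8 |   0 | babdaabdbddbccbcdcdcccdddbaabdddabda
   9 |  11 | bccbcdcdcccdddbaabdddabda
  10 |  14 | bcdcdcccdddbaabdddabda
  11 |  33 | bda
  12 |   2 | bdaabdbddbccbcdcdcccdddbaabdddabda
  13 |   6 | bdbddbccbcdcdcccdddbaabdddabda
  14 |   8 | bddbccbcdcdcccdddbaabdddabda
  15 |  28 | bdddabda
  16 |  13 | cbcdcdcccdddbaabdddabda
  17 |  12 | ccbcdcdcccdddbaabdddabda
  18 |  19 | cccdddbaabdddabda
  19 |  20 | ccdddbaabdddabda
  20 |  17 | cdcccdddbaabdddabda
  21 |  15 | cdcdcccdddbaabdddabda
  22 |  21 | cdddbaabdddabda
  23 |  34 | da
  24 |   3 | daabdbddbccbcdcdcccdddbaabdddabda
  25 |  31 | dabda
  26 |  24 | dbaabdddabda
  27 |  10 | dbccbcdcdcccdddbaabdddabda
  28 |   7 | dbddbccbcdcdcccdddbaabdddabda
  29 |  18 | dcccdddbaabdddabda
  30 |  16 | dcdcccdddbaabdddabda
  31 |  30 | ddabda
  32 |  23 | ddbaabdddabda
  33 |   9 | ddbccbcdcdcccdddbaabdddabda
  34 |  29 | dddabda
  35 |  22 | dddbaabdddabda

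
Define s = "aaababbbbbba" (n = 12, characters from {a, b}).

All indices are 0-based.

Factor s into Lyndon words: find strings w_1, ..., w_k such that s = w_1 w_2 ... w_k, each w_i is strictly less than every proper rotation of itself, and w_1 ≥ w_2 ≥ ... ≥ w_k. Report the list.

["aaababbbbbb", "a"]

emit factor 1: 'aaababbbbbb' (i=0, period=11)
emit factor 2: 'a' (i=11, period=1)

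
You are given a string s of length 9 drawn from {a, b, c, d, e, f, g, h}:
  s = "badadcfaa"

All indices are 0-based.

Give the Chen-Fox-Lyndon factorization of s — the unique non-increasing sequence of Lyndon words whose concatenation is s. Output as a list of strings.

emit factor 1: 'b' (i=0, period=1)
emit factor 2: 'adadcf' (i=1, period=6)
emit factor 3: 'a' (i=7, period=1)
emit factor 4: 'a' (i=8, period=1)

["b", "adadcf", "a", "a"]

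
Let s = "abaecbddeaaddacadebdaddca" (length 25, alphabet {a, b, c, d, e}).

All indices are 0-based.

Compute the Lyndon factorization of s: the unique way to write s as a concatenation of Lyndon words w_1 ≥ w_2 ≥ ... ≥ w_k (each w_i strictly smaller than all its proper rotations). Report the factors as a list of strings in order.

emit factor 1: 'abaecbdde' (i=0, period=9)
emit factor 2: 'aaddacadebdaddc' (i=9, period=15)
emit factor 3: 'a' (i=24, period=1)

["abaecbdde", "aaddacadebdaddc", "a"]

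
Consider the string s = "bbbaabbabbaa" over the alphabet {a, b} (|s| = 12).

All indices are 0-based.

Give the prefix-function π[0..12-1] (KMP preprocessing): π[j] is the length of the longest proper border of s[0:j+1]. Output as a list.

[0, 1, 2, 0, 0, 1, 2, 0, 1, 2, 0, 0]

π[0] = 0
j=1 s[j]='b': π[1]=1 (border 'b')
j=2 s[j]='b': π[2]=2 (border 'bb')
j=3 s[j]='a': k: 2→1→0; π[3]=0 (border '')
j=4 s[j]='a': π[4]=0 (border '')
j=5 s[j]='b': π[5]=1 (border 'b')
j=6 s[j]='b': π[6]=2 (border 'bb')
j=7 s[j]='a': k: 2→1→0; π[7]=0 (border '')
j=8 s[j]='b': π[8]=1 (border 'b')
j=9 s[j]='b': π[9]=2 (border 'bb')
j=10 s[j]='a': k: 2→1→0; π[10]=0 (border '')
j=11 s[j]='a': π[11]=0 (border '')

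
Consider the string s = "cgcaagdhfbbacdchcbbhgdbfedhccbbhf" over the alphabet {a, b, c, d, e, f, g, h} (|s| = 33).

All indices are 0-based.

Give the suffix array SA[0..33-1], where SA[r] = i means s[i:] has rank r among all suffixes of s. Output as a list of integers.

[3, 11, 4, 10, 9, 29, 17, 22, 30, 18, 2, 28, 16, 27, 12, 0, 14, 21, 13, 25, 6, 24, 32, 8, 23, 1, 20, 5, 15, 26, 31, 7, 19]

rank→(start, suffix):
  0 → (3, 'aagdhfbbacdchcbbhgdbfedhccbbhf')
  1 → (11, 'acdchcbbhgdbfedhccbbhf')
  2 → (4, 'agdhfbbacdchcbbhgdbfedhccbbhf')
  3 → (10, 'bacdchcbbhgdbfedhccbbhf')
  4 → (9, 'bbacdchcbbhgdbfedhccbbhf')
  5 → (29, 'bbhf')
  6 → (17, 'bbhgdbfedhccbbhf')
  7 → (22, 'bfedhccbbhf')
  8 → (30, 'bhf')
  9 → (18, 'bhgdbfedhccbbhf')
  10 → (2, 'caagdhfbbacdchcbbhgdbfedhccbbhf')
  11 → (28, 'cbbhf')
  12 → (16, 'cbbhgdbfedhccbbhf')
  13 → (27, 'ccbbhf')
  14 → (12, 'cdchcbbhgdbfedhccbbhf')
  15 → (0, 'cgcaagdhfbbacdchcbbhgdbfedhccbbhf')
  16 → (14, 'chcbbhgdbfedhccbbhf')
  17 → (21, 'dbfedhccbbhf')
  18 → (13, 'dchcbbhgdbfedhccbbhf')
  19 → (25, 'dhccbbhf')
  20 → (6, 'dhfbbacdchcbbhgdbfedhccbbhf')
  21 → (24, 'edhccbbhf')
  22 → (32, 'f')
  23 → (8, 'fbbacdchcbbhgdbfedhccbbhf')
  24 → (23, 'fedhccbbhf')
  25 → (1, 'gcaagdhfbbacdchcbbhgdbfedhccbbhf')
  26 → (20, 'gdbfedhccbbhf')
  27 → (5, 'gdhfbbacdchcbbhgdbfedhccbbhf')
  28 → (15, 'hcbbhgdbfedhccbbhf')
  29 → (26, 'hccbbhf')
  30 → (31, 'hf')
  31 → (7, 'hfbbacdchcbbhgdbfedhccbbhf')
  32 → (19, 'hgdbfedhccbbhf')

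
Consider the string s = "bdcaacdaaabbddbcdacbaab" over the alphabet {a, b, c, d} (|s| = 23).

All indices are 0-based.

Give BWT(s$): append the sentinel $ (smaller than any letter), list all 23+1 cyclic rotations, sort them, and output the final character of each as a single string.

bdbacaadaacad$bdaabccdbb

rank  rotation                  last
    0  $bdcaacdaaabbddbcdacbaab  b
    1  aaabbddbcdacbaab$bdcaacd  d
    2  aab$bdcaacdaaabbddbcdacb  b
    3  aabbddbcdacbaab$bdcaacda  a
    4  aacdaaabbddbcdacbaab$bdc  c
    5  ab$bdcaacdaaabbddbcdacba  a
    6  abbddbcdacbaab$bdcaacdaa  a
    7  acbaab$bdcaacdaaabbddbcd  d
    8  acdaaabbddbcdacbaab$bdca  a
    9  b$bdcaacdaaabbddbcdacbaa  a
   10  baab$bdcaacdaaabbddbcdac  c
   11  bbddbcdacbaab$bdcaacdaaa  a
   12  bcdacbaab$bdcaacdaaabbdd  d
   13  bdcaacdaaabbddbcdacbaab$  $
   14  bddbcdacbaab$bdcaacdaaab  b
   15  caacdaaabbddbcdacbaab$bd  d
   16  cbaab$bdcaacdaaabbddbcda  a
   17  cdaaabbddbcdacbaab$bdcaa  a
   18  cdacbaab$bdcaacdaaabbddb  b
   19  daaabbddbcdacbaab$bdcaac  c
   20  dacbaab$bdcaacdaaabbddbc  c
   21  dbcdacbaab$bdcaacdaaabbd  d
   22  dcaacdaaabbddbcdacbaab$b  b
   23  ddbcdacbaab$bdcaacdaaabb  b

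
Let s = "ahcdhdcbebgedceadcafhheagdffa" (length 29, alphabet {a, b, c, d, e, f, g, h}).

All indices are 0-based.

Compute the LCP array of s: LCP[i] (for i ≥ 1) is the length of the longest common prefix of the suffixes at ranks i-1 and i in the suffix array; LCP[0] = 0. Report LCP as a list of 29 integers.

[0, 1, 1, 1, 1, 0, 1, 0, 1, 1, 1, 0, 2, 2, 1, 1, 0, 2, 1, 1, 0, 1, 1, 0, 1, 0, 1, 1, 1]

rank→(start, suffix):
  0 → (28, 'a')
  1 → (15, 'adcafhheagdffa')
  2 → (18, 'afhheagdffa')
  3 → (23, 'agdffa')
  4 → (0, 'ahcdhdcbebgedceadcafhheagdffa')
  5 → (7, 'bebgedceadcafhheagdffa')
  6 → (9, 'bgedceadcafhheagdffa')
  7 → (17, 'cafhheagdffa')
  8 → (6, 'cbebgedceadcafhheagdffa')
  9 → (2, 'cdhdcbebgedceadcafhheagdffa')
  10 → (13, 'ceadcafhheagdffa')
  11 → (16, 'dcafhheagdffa')
  12 → (5, 'dcbebgedceadcafhheagdffa')
  13 → (12, 'dceadcafhheagdffa')
  14 → (25, 'dffa')
  15 → (3, 'dhdcbebgedceadcafhheagdffa')
  16 → (14, 'eadcafhheagdffa')
  17 → (22, 'eagdffa')
  18 → (8, 'ebgedceadcafhheagdffa')
  19 → (11, 'edceadcafhheagdffa')
  20 → (27, 'fa')
  21 → (26, 'ffa')
  22 → (19, 'fhheagdffa')
  23 → (24, 'gdffa')
  24 → (10, 'gedceadcafhheagdffa')
  25 → (1, 'hcdhdcbebgedceadcafhheagdffa')
  26 → (4, 'hdcbebgedceadcafhheagdffa')
  27 → (21, 'heagdffa')
  28 → (20, 'hheagdffa')

SA = [28, 15, 18, 23, 0, 7, 9, 17, 6, 2, 13, 16, 5, 12, 25, 3, 14, 22, 8, 11, 27, 26, 19, 24, 10, 1, 4, 21, 20]
[i] adj suffixes → lcp
  [1] 28/15 → 1 ('a')
  [2] 15/18 → 1 ('a')
  [3] 18/23 → 1 ('a')
  [4] 23/0 → 1 ('a')
  [5] 0/7 → 0 ('')
  [6] 7/9 → 1 ('b')
  [7] 9/17 → 0 ('')
  [8] 17/6 → 1 ('c')
  [9] 6/2 → 1 ('c')
  [10] 2/13 → 1 ('c')
  [11] 13/16 → 0 ('')
  [12] 16/5 → 2 ('dc')
  [13] 5/12 → 2 ('dc')
  [14] 12/25 → 1 ('d')
  [15] 25/3 → 1 ('d')
  [16] 3/14 → 0 ('')
  [17] 14/22 → 2 ('ea')
  [18] 22/8 → 1 ('e')
  [19] 8/11 → 1 ('e')
  [20] 11/27 → 0 ('')
  [21] 27/26 → 1 ('f')
  [22] 26/19 → 1 ('f')
  [23] 19/24 → 0 ('')
  [24] 24/10 → 1 ('g')
  [25] 10/1 → 0 ('')
  [26] 1/4 → 1 ('h')
  [27] 4/21 → 1 ('h')
  [28] 21/20 → 1 ('h')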